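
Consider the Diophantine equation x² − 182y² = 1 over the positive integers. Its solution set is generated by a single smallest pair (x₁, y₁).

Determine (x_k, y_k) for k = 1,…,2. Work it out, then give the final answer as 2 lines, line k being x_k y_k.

√182 → a₀=13, period (2,26); ℓ=2 even so k=1
a_0=13:  p_0=13·1+0=13,  q_0=13·0+1=1
a_1=2:  p_1=2·13+1=27,  q_1=2·1+0=2
→ (27, 2).  Check: 27²=729, 182·2²=728, difference 1.
n=2: (27,2)∘(27,2) = (27·27+182·2·2, 27·2+2·27) = (1457,108)

27 2
1457 108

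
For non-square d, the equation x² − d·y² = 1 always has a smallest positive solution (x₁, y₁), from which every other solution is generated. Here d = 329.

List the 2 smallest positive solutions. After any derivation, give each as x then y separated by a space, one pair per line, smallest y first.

√329 → a₀=18, period (7,4,2,1,1,4,1,1,2,4,7,36); ℓ=12 even so k=11
i=0: a=18 ⇒ p=18, q=1
…
i=2: a=4 ⇒ p=526, q=29
…
i=4: a=1 ⇒ p=1705, q=94
…
i=6: a=4 ⇒ p=13241, q=730
i=7: a=1 ⇒ p=16125, q=889
i=8: a=1 ⇒ p=29366, q=1619
…
i=10: a=4 ⇒ p=328794, q=18127
i=11: a=7 ⇒ p=2376415, q=131016
fundamental: x₁=2376415, y₁=131016  (since 5647348252225 − 329·17165192256 = 1)
k=2:  x_2 = 2376415·2376415+329·131016·131016 = 11294696504449,  y_2 = 2376415·131016+131016·2376415 = 622696775280

2376415 131016
11294696504449 622696775280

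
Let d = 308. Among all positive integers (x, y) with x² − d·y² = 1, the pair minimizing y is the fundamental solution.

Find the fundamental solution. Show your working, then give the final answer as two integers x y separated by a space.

√308 → a₀=17, period (1,1,4,1,1,34); ℓ=6 even so k=5
a_0=17:  p_0=17·1+0=17,  q_0=17·0+1=1
…
a_2=1:  p_2=1·18+17=35,  q_2=1·1+1=2
…
a_4=1:  p_4=1·158+35=193,  q_4=1·9+2=11
a_5=1:  p_5=1·193+158=351,  q_5=1·11+9=20
(x₁, y₁) = (351, 20);  351² − 308·20² = 1 ✓

351 20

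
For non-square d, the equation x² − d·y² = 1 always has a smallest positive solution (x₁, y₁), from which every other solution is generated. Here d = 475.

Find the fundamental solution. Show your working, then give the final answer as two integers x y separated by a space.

57799 2652

d=475: √d = [21; 1,3,1,6,2,6,1,3,1,42] (ℓ=10, even), read p_9/q_9
k=0  a_k=21  p_k/q_k = 21/1
k=1  a_k=1  p_k/q_k = 22/1
k=2  a_k=3  p_k/q_k = 87/4
…
k=4  a_k=6  p_k/q_k = 741/34
k=5  a_k=2  p_k/q_k = 1591/73
…
k=8  a_k=3  p_k/q_k = 45921/2107
k=9  a_k=1  p_k/q_k = 57799/2652
→ (57799, 2652).  Check: 57799²=3340724401, 475·2652²=3340724400, difference 1.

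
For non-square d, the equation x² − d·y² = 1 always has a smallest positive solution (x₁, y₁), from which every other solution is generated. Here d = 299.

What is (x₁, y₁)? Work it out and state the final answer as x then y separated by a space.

415 24

√299 → a₀=17, period (3,2,3,34); ℓ=4 even so k=3
a_0=17:  p_0=17·1+0=17,  q_0=17·0+1=1
…
a_2=2:  p_2=2·52+17=121,  q_2=2·3+1=7
a_3=3:  p_3=3·121+52=415,  q_3=3·7+3=24
→ (415, 24).  Check: 415²=172225, 299·24²=172224, difference 1.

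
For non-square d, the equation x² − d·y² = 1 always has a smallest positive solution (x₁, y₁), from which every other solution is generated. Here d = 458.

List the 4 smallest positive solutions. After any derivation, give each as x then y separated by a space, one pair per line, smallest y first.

22899 1070
1048728401 49003860
48029663286099 2244278779210
2199662518128033601 102783479481255720

√458 → a₀=21, period (2,2,42); ℓ=3 odd so k=5
k=0  a_k=21  p_k/q_k = 21/1
…
k=2  a_k=2  p_k/q_k = 107/5
k=3  a_k=42  p_k/q_k = 4537/212
k=4  a_k=2  p_k/q_k = 9181/429
k=5  a_k=2  p_k/q_k = 22899/1070
→ (22899, 1070).  Check: 22899²=524364201, 458·1070²=524364200, difference 1.
(22899+1070√458)^2 = 1048728401 + 49003860√458
(22899+1070√458)^3 = 48029663286099 + 2244278779210√458
(22899+1070√458)^4 = 2199662518128033601 + 102783479481255720√458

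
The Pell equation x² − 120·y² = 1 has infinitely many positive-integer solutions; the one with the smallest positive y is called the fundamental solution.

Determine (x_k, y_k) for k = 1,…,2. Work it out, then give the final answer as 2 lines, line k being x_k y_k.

11 1
241 22

√120 = [10; 1,20, …], period ℓ=2 (even) → k=1
k=0  a_k=10  p_k/q_k = 10/1
k=1  a_k=1  p_k/q_k = 11/1
→ (11, 1).  Check: 11²=121, 120·1²=120, difference 1.
n=2: (11,1)∘(11,1) = (11·11+120·1·1, 11·1+1·11) = (241,22)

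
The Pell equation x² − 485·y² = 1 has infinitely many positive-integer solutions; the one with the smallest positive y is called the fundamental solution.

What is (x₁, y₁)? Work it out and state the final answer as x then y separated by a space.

969 44

[22; 44] for √485; ℓ=1 ⇒ convergent index 1
k=0  a_k=22  p_k/q_k = 22/1
k=1  a_k=44  p_k/q_k = 969/44
fundamental: x₁=969, y₁=44  (since 938961 − 485·1936 = 1)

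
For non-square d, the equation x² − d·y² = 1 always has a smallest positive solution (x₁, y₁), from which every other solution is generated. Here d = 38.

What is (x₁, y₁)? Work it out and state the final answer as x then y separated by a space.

d=38: √d = [6; 6,12] (ℓ=2, even), read p_1/q_1
k=0  a_k=6  p_k/q_k = 6/1
k=1  a_k=6  p_k/q_k = 37/6
fundamental: x₁=37, y₁=6  (since 1369 − 38·36 = 1)

37 6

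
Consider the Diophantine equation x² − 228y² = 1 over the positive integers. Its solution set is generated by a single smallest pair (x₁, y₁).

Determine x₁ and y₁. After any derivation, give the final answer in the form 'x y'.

[15; 10,30] for √228; ℓ=2 ⇒ convergent index 1
step 0: (15, 1)  from 15·(1,0) + (0,1)
step 1: (151, 10)  from 10·(15,1) + (1,0)
→ (151, 10).  Check: 151²=22801, 228·10²=22800, difference 1.

151 10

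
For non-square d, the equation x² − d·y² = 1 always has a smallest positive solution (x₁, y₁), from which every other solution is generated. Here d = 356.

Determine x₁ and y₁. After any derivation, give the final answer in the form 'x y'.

500001 26500

[18; 1,6,1,1,2,…,6,1,36] for √356; ℓ=14 ⇒ convergent index 13
i=0: a=18 ⇒ p=18, q=1
i=1: a=1 ⇒ p=19, q=1
…
i=9: a=2 ⇒ p=28151, q=1492
i=10: a=1 ⇒ p=37868, q=2007
…
i=12: a=6 ⇒ p=433982, q=23001
i=13: a=1 ⇒ p=500001, q=26500
fundamental: x₁=500001, y₁=26500  (since 250001000001 − 356·702250000 = 1)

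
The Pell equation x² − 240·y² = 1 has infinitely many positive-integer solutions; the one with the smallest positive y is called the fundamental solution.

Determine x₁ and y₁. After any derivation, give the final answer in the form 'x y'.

[15; 2,30] for √240; ℓ=2 ⇒ convergent index 1
step 0: (15, 1)  from 15·(1,0) + (0,1)
step 1: (31, 2)  from 2·(15,1) + (1,0)
→ (31, 2).  Check: 31²=961, 240·2²=960, difference 1.

31 2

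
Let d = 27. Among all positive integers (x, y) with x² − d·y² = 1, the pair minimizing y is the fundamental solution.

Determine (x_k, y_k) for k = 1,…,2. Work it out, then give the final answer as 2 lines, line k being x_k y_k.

[5; 5,10] for √27; ℓ=2 ⇒ convergent index 1
i=0: a=5 ⇒ p=5, q=1
i=1: a=5 ⇒ p=26, q=5
→ (26, 5).  Check: 26²=676, 27·5²=675, difference 1.
k=2:  x_2 = 26·26+27·5·5 = 1351,  y_2 = 26·5+5·26 = 260

26 5
1351 260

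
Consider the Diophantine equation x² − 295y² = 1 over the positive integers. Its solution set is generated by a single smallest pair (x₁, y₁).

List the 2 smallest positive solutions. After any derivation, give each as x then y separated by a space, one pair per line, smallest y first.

√295 → a₀=17, period (5,1,2,3,2,6,2,3,2,1,5,34); ℓ=12 even so k=11
i=0: a=17 ⇒ p=17, q=1
i=1: a=5 ⇒ p=86, q=5
i=2: a=1 ⇒ p=103, q=6
i=3: a=2 ⇒ p=292, q=17
…
i=6: a=6 ⇒ p=14479, q=843
i=7: a=2 ⇒ p=31208, q=1817
i=8: a=3 ⇒ p=108103, q=6294
i=9: a=2 ⇒ p=247414, q=14405
i=10: a=1 ⇒ p=355517, q=20699
i=11: a=5 ⇒ p=2024999, q=117900
(x₁, y₁) = (2024999, 117900);  2024999² − 295·117900² = 1 ✓
n=2: (2024999,117900)∘(2024999,117900) = (2024999·2024999+295·117900·117900, 2024999·117900+117900·2024999) = (8201241900001,477494764200)

2024999 117900
8201241900001 477494764200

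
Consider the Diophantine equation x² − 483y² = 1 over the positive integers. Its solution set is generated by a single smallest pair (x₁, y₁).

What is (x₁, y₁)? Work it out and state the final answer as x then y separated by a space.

√483 → a₀=21, period (1,42); ℓ=2 even so k=1
k=0  a_k=21  p_k/q_k = 21/1
k=1  a_k=1  p_k/q_k = 22/1
→ (22, 1).  Check: 22²=484, 483·1²=483, difference 1.

22 1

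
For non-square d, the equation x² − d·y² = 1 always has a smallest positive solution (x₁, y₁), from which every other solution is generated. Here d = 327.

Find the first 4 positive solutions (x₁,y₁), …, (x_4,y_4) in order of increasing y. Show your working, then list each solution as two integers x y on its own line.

217 12
94177 5208
40872601 2260260
17738614657 980947632

[18; 12,36] for √327; ℓ=2 ⇒ convergent index 1
i=0: a=18 ⇒ p=18, q=1
i=1: a=12 ⇒ p=217, q=12
fundamental: x₁=217, y₁=12  (since 47089 − 327·144 = 1)
(217+12√327)^2 = 94177 + 5208√327
(217+12√327)^3 = 40872601 + 2260260√327
(217+12√327)^4 = 17738614657 + 980947632√327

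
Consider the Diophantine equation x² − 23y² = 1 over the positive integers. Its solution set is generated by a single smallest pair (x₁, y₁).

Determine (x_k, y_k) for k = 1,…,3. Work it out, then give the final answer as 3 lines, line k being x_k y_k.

24 5
1151 240
55224 11515

√23 = [4; 1,3,1,8, …], period ℓ=4 (even) → k=3
i=0: a=4 ⇒ p=4, q=1
i=1: a=1 ⇒ p=5, q=1
i=2: a=3 ⇒ p=19, q=4
i=3: a=1 ⇒ p=24, q=5
fundamental: x₁=24, y₁=5  (since 576 − 23·25 = 1)
k=2:  x_2 = 24·24+23·5·5 = 1151,  y_2 = 24·5+5·24 = 240
k=3:  x_3 = 24·1151+23·5·240 = 55224,  y_3 = 24·240+5·1151 = 11515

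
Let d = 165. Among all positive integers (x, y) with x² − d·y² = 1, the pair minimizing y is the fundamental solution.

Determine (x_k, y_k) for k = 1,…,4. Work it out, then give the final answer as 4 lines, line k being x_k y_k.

1079 84
2328481 181272
5024860919 391184892
10843647534721 844176815664

[12; 1,5,2,5,1,24] for √165; ℓ=6 ⇒ convergent index 5
a_0=12:  p_0=12·1+0=12,  q_0=12·0+1=1
a_1=1:  p_1=1·12+1=13,  q_1=1·1+0=1
…
a_4=5:  p_4=5·167+77=912,  q_4=5·13+6=71
a_5=1:  p_5=1·912+167=1079,  q_5=1·71+13=84
fundamental: x₁=1079, y₁=84  (since 1164241 − 165·7056 = 1)
n=2: (1079,84)∘(1079,84) = (1079·1079+165·84·84, 1079·84+84·1079) = (2328481,181272)
n=3: (2328481,181272)∘(1079,84) = (1079·2328481+165·84·181272, 1079·181272+84·2328481) = (5024860919,391184892)
n=4: (5024860919,391184892)∘(1079,84) = (1079·5024860919+165·84·391184892, 1079·391184892+84·5024860919) = (10843647534721,844176815664)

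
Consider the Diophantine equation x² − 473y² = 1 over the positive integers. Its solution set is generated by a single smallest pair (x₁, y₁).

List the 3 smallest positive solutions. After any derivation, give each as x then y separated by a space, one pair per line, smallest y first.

d=473: √d = [21; 1,2,1,42] (ℓ=4, even), read p_3/q_3
i=0: a=21 ⇒ p=21, q=1
i=1: a=1 ⇒ p=22, q=1
i=2: a=2 ⇒ p=65, q=3
i=3: a=1 ⇒ p=87, q=4
fundamental: x₁=87, y₁=4  (since 7569 − 473·16 = 1)
n=2: (87,4)∘(87,4) = (87·87+473·4·4, 87·4+4·87) = (15137,696)
n=3: (15137,696)∘(87,4) = (87·15137+473·4·696, 87·696+4·15137) = (2633751,121100)

87 4
15137 696
2633751 121100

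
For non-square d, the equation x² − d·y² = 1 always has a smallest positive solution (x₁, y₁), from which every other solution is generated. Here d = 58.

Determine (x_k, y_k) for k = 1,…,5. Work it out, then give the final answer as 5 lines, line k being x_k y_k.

d=58: √d = [7; 1,1,1,1,1,1,14] (ℓ=7, odd), read p_13/q_13
a_0=7:  p_0=7·1+0=7,  q_0=7·0+1=1
…
a_2=1:  p_2=1·8+7=15,  q_2=1·1+1=2
…
a_5=1:  p_5=1·38+23=61,  q_5=1·5+3=8
a_6=1:  p_6=1·61+38=99,  q_6=1·8+5=13
a_7=14:  p_7=14·99+61=1447,  q_7=14·13+8=190
a_8=1:  p_8=1·1447+99=1546,  q_8=1·190+13=203
a_9=1:  p_9=1·1546+1447=2993,  q_9=1·203+190=393
a_10=1:  p_10=1·2993+1546=4539,  q_10=1·393+203=596
a_11=1:  p_11=1·4539+2993=7532,  q_11=1·596+393=989
a_12=1:  p_12=1·7532+4539=12071,  q_12=1·989+596=1585
a_13=1:  p_13=1·12071+7532=19603,  q_13=1·1585+989=2574
→ (19603, 2574).  Check: 19603²=384277609, 58·2574²=384277608, difference 1.
(x_2, y_2) = (19603·19603 + 58·2574·2574, 19603·2574 + 2574·19603) = (768555217, 100916244)
(x_3, y_3) = (19603·768555217 + 58·2574·100916244, 19603·100916244 + 2574·768555217) = (30131975818099, 3956522259690)
(x_4, y_4) = (19603·30131975818099 + 58·2574·3956522259690, 19603·3956522259690 + 2574·30131975818099) = (1181354243155834177, 155119411612489896)
(x_5, y_5) = (19603·1181354243155834177 + 58·2574·155119411612489896, 19603·155119411612489896 + 2574·1181354243155834177) = (46316174427035658925363, 6081611647722756602886)

19603 2574
768555217 100916244
30131975818099 3956522259690
1181354243155834177 155119411612489896
46316174427035658925363 6081611647722756602886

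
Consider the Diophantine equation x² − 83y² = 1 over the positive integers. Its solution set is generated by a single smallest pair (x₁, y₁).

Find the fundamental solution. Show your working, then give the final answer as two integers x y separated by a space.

[9; 9,18] for √83; ℓ=2 ⇒ convergent index 1
i=0: a=9 ⇒ p=9, q=1
i=1: a=9 ⇒ p=82, q=9
→ (82, 9).  Check: 82²=6724, 83·9²=6723, difference 1.

82 9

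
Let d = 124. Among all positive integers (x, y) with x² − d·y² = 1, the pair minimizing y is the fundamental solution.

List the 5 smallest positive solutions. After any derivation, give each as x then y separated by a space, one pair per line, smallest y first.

4620799 414960
42703566796801 3834893506080
394649197502177907199 35440544156001500880
3647189234337689639247667201 327527261991011323636100160
33705856733676329245494460531519999 3026875289361570825948579964954800

d=124: √d = [11; 7,2,1,1,1,…,2,7,22] (ℓ=16, even), read p_15/q_15
k=0  a_k=11  p_k/q_k = 11/1
…
k=3  a_k=1  p_k/q_k = 245/22
…
k=8  a_k=4  p_k/q_k = 14543/1306
…
k=10  a_k=3  p_k/q_k = 67292/6043
k=11  a_k=1  p_k/q_k = 84875/7622
k=12  a_k=1  p_k/q_k = 152167/13665
…
k=14  a_k=2  p_k/q_k = 626251/56239
k=15  a_k=7  p_k/q_k = 4620799/414960
→ (4620799, 414960).  Check: 4620799²=21351783398401, 124·414960²=21351783398400, difference 1.
k=2:  x_2 = 4620799·4620799+124·414960·414960 = 42703566796801,  y_2 = 4620799·414960+414960·4620799 = 3834893506080
k=3:  x_3 = 4620799·42703566796801+124·414960·3834893506080 = 394649197502177907199,  y_3 = 4620799·3834893506080+414960·42703566796801 = 35440544156001500880
k=4:  x_4 = 4620799·394649197502177907199+124·414960·35440544156001500880 = 3647189234337689639247667201,  y_4 = 4620799·35440544156001500880+414960·394649197502177907199 = 327527261991011323636100160
k=5:  x_5 = 4620799·3647189234337689639247667201+124·414960·327527261991011323636100160 = 33705856733676329245494460531519999,  y_5 = 4620799·327527261991011323636100160+414960·3647189234337689639247667201 = 3026875289361570825948579964954800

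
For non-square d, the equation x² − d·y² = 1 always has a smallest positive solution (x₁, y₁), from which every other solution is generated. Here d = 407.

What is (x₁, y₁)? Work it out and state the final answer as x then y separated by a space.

2663 132

√407 = [20; 5,1,2,1,5,40, …], period ℓ=6 (even) → k=5
i=0: a=20 ⇒ p=20, q=1
…
i=3: a=2 ⇒ p=343, q=17
i=4: a=1 ⇒ p=464, q=23
i=5: a=5 ⇒ p=2663, q=132
(x₁, y₁) = (2663, 132);  2663² − 407·132² = 1 ✓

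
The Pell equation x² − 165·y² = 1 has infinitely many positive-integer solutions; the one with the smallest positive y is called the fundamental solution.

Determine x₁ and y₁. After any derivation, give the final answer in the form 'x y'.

√165 = [12; 1,5,2,5,1,24, …], period ℓ=6 (even) → k=5
i=0: a=12 ⇒ p=12, q=1
i=1: a=1 ⇒ p=13, q=1
i=2: a=5 ⇒ p=77, q=6
…
i=4: a=5 ⇒ p=912, q=71
i=5: a=1 ⇒ p=1079, q=84
→ (1079, 84).  Check: 1079²=1164241, 165·84²=1164240, difference 1.

1079 84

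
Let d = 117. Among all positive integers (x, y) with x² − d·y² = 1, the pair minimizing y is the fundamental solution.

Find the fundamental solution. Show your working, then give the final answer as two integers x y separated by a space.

649 60

[10; 1,4,2,4,1,20] for √117; ℓ=6 ⇒ convergent index 5
k=0  a_k=10  p_k/q_k = 10/1
k=1  a_k=1  p_k/q_k = 11/1
…
k=4  a_k=4  p_k/q_k = 530/49
k=5  a_k=1  p_k/q_k = 649/60
fundamental: x₁=649, y₁=60  (since 421201 − 117·3600 = 1)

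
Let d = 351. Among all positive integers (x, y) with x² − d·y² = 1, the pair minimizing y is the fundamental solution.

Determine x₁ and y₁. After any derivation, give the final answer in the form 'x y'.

62425 3332

d=351: √d = [18; 1,2,1,3,2,2,2,3,1,2,1,36] (ℓ=12, even), read p_11/q_11
i=0: a=18 ⇒ p=18, q=1
…
i=2: a=2 ⇒ p=56, q=3
…
i=4: a=3 ⇒ p=281, q=15
i=5: a=2 ⇒ p=637, q=34
…
i=7: a=2 ⇒ p=3747, q=200
i=8: a=3 ⇒ p=12796, q=683
…
i=10: a=2 ⇒ p=45882, q=2449
i=11: a=1 ⇒ p=62425, q=3332
fundamental: x₁=62425, y₁=3332  (since 3896880625 − 351·11102224 = 1)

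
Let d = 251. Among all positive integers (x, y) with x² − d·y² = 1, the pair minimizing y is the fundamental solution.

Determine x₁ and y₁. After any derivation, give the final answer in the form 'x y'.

[15; 1,5,2,1,2,…,5,1,30] for √251; ℓ=14 ⇒ convergent index 13
i=0: a=15 ⇒ p=15, q=1
…
i=3: a=2 ⇒ p=206, q=13
i=4: a=1 ⇒ p=301, q=19
…
i=9: a=2 ⇒ p=151649, q=9572
i=10: a=1 ⇒ p=212692, q=13425
…
i=12: a=5 ⇒ p=3097857, q=195535
i=13: a=1 ⇒ p=3674890, q=231957
→ (3674890, 231957).  Check: 3674890²=13504816512100, 251·231957²=13504816512099, difference 1.

3674890 231957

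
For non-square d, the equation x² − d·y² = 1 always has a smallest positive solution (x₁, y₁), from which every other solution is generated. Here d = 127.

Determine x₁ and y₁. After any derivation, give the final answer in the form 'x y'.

4730624 419775

[11; 3,1,2,2,7,11,7,2,2,1,3,22] for √127; ℓ=12 ⇒ convergent index 11
i=0: a=11 ⇒ p=11, q=1
i=1: a=3 ⇒ p=34, q=3
…
i=3: a=2 ⇒ p=124, q=11
…
i=5: a=7 ⇒ p=2175, q=193
…
i=7: a=7 ⇒ p=171701, q=15236
…
i=10: a=1 ⇒ p=1274561, q=113099
i=11: a=3 ⇒ p=4730624, q=419775
(x₁, y₁) = (4730624, 419775);  4730624² − 127·419775² = 1 ✓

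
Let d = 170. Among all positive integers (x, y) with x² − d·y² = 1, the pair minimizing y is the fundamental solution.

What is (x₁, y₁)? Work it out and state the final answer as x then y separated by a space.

339 26

d=170: √d = [13; 26] (ℓ=1, odd), read p_1/q_1
a_0=13:  p_0=13·1+0=13,  q_0=13·0+1=1
a_1=26:  p_1=26·13+1=339,  q_1=26·1+0=26
fundamental: x₁=339, y₁=26  (since 114921 − 170·676 = 1)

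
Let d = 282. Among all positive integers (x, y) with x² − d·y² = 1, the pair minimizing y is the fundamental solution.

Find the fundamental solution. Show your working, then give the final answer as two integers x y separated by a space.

2351 140

[16; 1,3,1,4,1,3,1,32] for √282; ℓ=8 ⇒ convergent index 7
k=0  a_k=16  p_k/q_k = 16/1
…
k=2  a_k=3  p_k/q_k = 67/4
…
k=6  a_k=3  p_k/q_k = 1864/111
k=7  a_k=1  p_k/q_k = 2351/140
(x₁, y₁) = (2351, 140);  2351² − 282·140² = 1 ✓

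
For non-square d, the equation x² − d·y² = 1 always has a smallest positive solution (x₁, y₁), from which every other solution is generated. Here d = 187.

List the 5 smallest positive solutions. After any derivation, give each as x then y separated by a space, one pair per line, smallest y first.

[13; 1,2,13,2,1,26] for √187; ℓ=6 ⇒ convergent index 5
step 0: (13, 1)  from 13·(1,0) + (0,1)
…
step 2: (41, 3)  from 2·(14,1) + (13,1)
…
step 4: (1135, 83)  from 2·(547,40) + (41,3)
step 5: (1682, 123)  from 1·(1135,83) + (547,40)
fundamental: x₁=1682, y₁=123  (since 2829124 − 187·15129 = 1)
n=2: (1682,123)∘(1682,123) = (1682·1682+187·123·123, 1682·123+123·1682) = (5658247,413772)
n=3: (5658247,413772)∘(1682,123) = (1682·5658247+187·123·413772, 1682·413772+123·5658247) = (19034341226,1391928885)
n=4: (19034341226,1391928885)∘(1682,123) = (1682·19034341226+187·123·1391928885, 1682·1391928885+123·19034341226) = (64031518226017,4682448355368)
n=5: (64031518226017,4682448355368)∘(1682,123) = (1682·64031518226017+187·123·4682448355368, 1682·4682448355368+123·64031518226017) = (215402008277979962,15751754875529067)

1682 123
5658247 413772
19034341226 1391928885
64031518226017 4682448355368
215402008277979962 15751754875529067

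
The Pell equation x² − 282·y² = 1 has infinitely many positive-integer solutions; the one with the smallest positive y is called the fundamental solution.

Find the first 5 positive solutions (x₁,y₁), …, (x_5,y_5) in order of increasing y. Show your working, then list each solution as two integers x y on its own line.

2351 140
11054401 658280
51977791151 3095232420
244399562937601 14553782180560
1149166692954808751 68431880717760700

√282 → a₀=16, period (1,3,1,4,1,3,1,32); ℓ=8 even so k=7
k=0  a_k=16  p_k/q_k = 16/1
…
k=4  a_k=4  p_k/q_k = 403/24
…
k=6  a_k=3  p_k/q_k = 1864/111
k=7  a_k=1  p_k/q_k = 2351/140
(x₁, y₁) = (2351, 140);  2351² − 282·140² = 1 ✓
(2351+140√282)^2 = 11054401 + 658280√282
(2351+140√282)^3 = 51977791151 + 3095232420√282
(2351+140√282)^4 = 244399562937601 + 14553782180560√282
(2351+140√282)^5 = 1149166692954808751 + 68431880717760700√282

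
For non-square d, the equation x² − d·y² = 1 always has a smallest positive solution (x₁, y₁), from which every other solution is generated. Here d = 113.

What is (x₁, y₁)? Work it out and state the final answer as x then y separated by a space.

1204353 113296

√113 = [10; 1,1,1,2,2,1,1,1,20, …], period ℓ=9 (odd) → k=17
step 0: (10, 1)  from 10·(1,0) + (0,1)
step 1: (11, 1)  from 1·(10,1) + (1,0)
…
step 3: (32, 3)  from 1·(21,2) + (11,1)
…
step 7: (489, 46)  from 1·(287,27) + (202,19)
step 8: (776, 73)  from 1·(489,46) + (287,27)
step 9: (16009, 1506)  from 20·(776,73) + (489,46)
step 10: (16785, 1579)  from 1·(16009,1506) + (776,73)
step 11: (32794, 3085)  from 1·(16785,1579) + (16009,1506)
step 12: (49579, 4664)  from 1·(32794,3085) + (16785,1579)
…
step 15: (445435, 41903)  from 1·(313483,29490) + (131952,12413)
step 16: (758918, 71393)  from 1·(445435,41903) + (313483,29490)
step 17: (1204353, 113296)  from 1·(758918,71393) + (445435,41903)
fundamental: x₁=1204353, y₁=113296  (since 1450466148609 − 113·12835983616 = 1)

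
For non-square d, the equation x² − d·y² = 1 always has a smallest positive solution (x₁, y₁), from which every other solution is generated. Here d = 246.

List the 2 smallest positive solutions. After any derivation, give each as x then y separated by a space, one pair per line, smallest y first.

√246 = [15; 1,2,5,1,14,1,5,2,1,30, …], period ℓ=10 (even) → k=9
i=0: a=15 ⇒ p=15, q=1
…
i=6: a=1 ⇒ p=4721, q=301
…
i=8: a=2 ⇒ p=60777, q=3875
i=9: a=1 ⇒ p=88805, q=5662
(x₁, y₁) = (88805, 5662);  88805² − 246·5662² = 1 ✓
(x_2, y_2) = (88805·88805 + 246·5662·5662, 88805·5662 + 5662·88805) = (15772656049, 1005627820)

88805 5662
15772656049 1005627820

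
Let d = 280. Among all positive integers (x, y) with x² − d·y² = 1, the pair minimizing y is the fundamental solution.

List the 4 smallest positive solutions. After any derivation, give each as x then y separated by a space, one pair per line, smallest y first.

251 15
126001 7530
63252251 3780045
31752504001 1897575060

d=280: √d = [16; 1,2,1,2,1,32] (ℓ=6, even), read p_5/q_5
step 0: (16, 1)  from 16·(1,0) + (0,1)
step 1: (17, 1)  from 1·(16,1) + (1,0)
step 2: (50, 3)  from 2·(17,1) + (16,1)
step 3: (67, 4)  from 1·(50,3) + (17,1)
step 4: (184, 11)  from 2·(67,4) + (50,3)
step 5: (251, 15)  from 1·(184,11) + (67,4)
→ (251, 15).  Check: 251²=63001, 280·15²=63000, difference 1.
k=2:  x_2 = 251·251+280·15·15 = 126001,  y_2 = 251·15+15·251 = 7530
k=3:  x_3 = 251·126001+280·15·7530 = 63252251,  y_3 = 251·7530+15·126001 = 3780045
k=4:  x_4 = 251·63252251+280·15·3780045 = 31752504001,  y_4 = 251·3780045+15·63252251 = 1897575060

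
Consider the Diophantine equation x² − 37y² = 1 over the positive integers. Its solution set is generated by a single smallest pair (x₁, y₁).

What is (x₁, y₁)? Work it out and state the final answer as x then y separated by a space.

d=37: √d = [6; 12] (ℓ=1, odd), read p_1/q_1
step 0: (6, 1)  from 6·(1,0) + (0,1)
step 1: (73, 12)  from 12·(6,1) + (1,0)
fundamental: x₁=73, y₁=12  (since 5329 − 37·144 = 1)

73 12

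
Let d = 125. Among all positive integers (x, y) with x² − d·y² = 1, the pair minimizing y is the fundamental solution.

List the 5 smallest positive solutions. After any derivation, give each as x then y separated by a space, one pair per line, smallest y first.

√125 → a₀=11, period (5,1,1,5,22); ℓ=5 odd so k=9
i=0: a=11 ⇒ p=11, q=1
i=1: a=5 ⇒ p=56, q=5
i=2: a=1 ⇒ p=67, q=6
i=3: a=1 ⇒ p=123, q=11
…
i=6: a=5 ⇒ p=76317, q=6826
…
i=8: a=1 ⇒ p=167761, q=15005
i=9: a=5 ⇒ p=930249, q=83204
(x₁, y₁) = (930249, 83204);  930249² − 125·83204² = 1 ✓
(x_2, y_2) = (930249·930249 + 125·83204·83204, 930249·83204 + 83204·930249) = (1730726404001, 154800875592)
(x_3, y_3) = (930249·1730726404001 + 125·83204·154800875592, 930249·154800875592 + 83204·1730726404001) = (3220013013190122249, 288006719437081612)
(x_4, y_4) = (930249·3220013013190122249 + 125·83204·288006719437081612, 930249·288006719437081612 + 83204·3220013013190122249) = (5990827771012465337616001, 535835925499096664087184)
(x_5, y_5) = (930249·5990827771012465337616001 + 125·83204·535835925499096664087184, 930249·535835925499096664087184 + 83204·5990827771012465337616001) = (11145923086309929722690704506249, 996921667718930338621440576020)

930249 83204
1730726404001 154800875592
3220013013190122249 288006719437081612
5990827771012465337616001 535835925499096664087184
11145923086309929722690704506249 996921667718930338621440576020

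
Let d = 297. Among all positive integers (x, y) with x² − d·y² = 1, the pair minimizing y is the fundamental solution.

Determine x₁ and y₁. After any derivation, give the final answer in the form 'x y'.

√297 → a₀=17, period (4,3,1,1,2,1,1,3,4,34); ℓ=10 even so k=9
i=0: a=17 ⇒ p=17, q=1
…
i=2: a=3 ⇒ p=224, q=13
i=3: a=1 ⇒ p=293, q=17
i=4: a=1 ⇒ p=517, q=30
i=5: a=2 ⇒ p=1327, q=77
…
i=8: a=3 ⇒ p=11357, q=659
i=9: a=4 ⇒ p=48599, q=2820
fundamental: x₁=48599, y₁=2820  (since 2361862801 − 297·7952400 = 1)

48599 2820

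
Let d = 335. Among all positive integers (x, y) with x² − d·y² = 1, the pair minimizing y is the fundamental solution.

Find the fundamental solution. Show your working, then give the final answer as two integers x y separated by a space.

604 33

d=335: √d = [18; 3,3,3,36] (ℓ=4, even), read p_3/q_3
a_0=18:  p_0=18·1+0=18,  q_0=18·0+1=1
a_1=3:  p_1=3·18+1=55,  q_1=3·1+0=3
a_2=3:  p_2=3·55+18=183,  q_2=3·3+1=10
a_3=3:  p_3=3·183+55=604,  q_3=3·10+3=33
fundamental: x₁=604, y₁=33  (since 364816 − 335·1089 = 1)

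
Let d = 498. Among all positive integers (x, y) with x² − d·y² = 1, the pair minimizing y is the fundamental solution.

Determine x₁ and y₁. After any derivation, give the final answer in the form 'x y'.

179777 8056

d=498: √d = [22; 3,6,22,6,3,44] (ℓ=6, even), read p_5/q_5
step 0: (22, 1)  from 22·(1,0) + (0,1)
step 1: (67, 3)  from 3·(22,1) + (1,0)
…
step 3: (9395, 421)  from 22·(424,19) + (67,3)
step 4: (56794, 2545)  from 6·(9395,421) + (424,19)
step 5: (179777, 8056)  from 3·(56794,2545) + (9395,421)
(x₁, y₁) = (179777, 8056);  179777² − 498·8056² = 1 ✓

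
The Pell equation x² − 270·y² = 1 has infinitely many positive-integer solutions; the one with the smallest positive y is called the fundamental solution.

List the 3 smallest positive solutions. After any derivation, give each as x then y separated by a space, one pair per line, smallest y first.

5291 322
55989361 3407404
592479412811 36057148806

d=270: √d = [16; 2,3,6,3,2,32] (ℓ=6, even), read p_5/q_5
a_0=16:  p_0=16·1+0=16,  q_0=16·0+1=1
a_1=2:  p_1=2·16+1=33,  q_1=2·1+0=2
…
a_3=6:  p_3=6·115+33=723,  q_3=6·7+2=44
a_4=3:  p_4=3·723+115=2284,  q_4=3·44+7=139
a_5=2:  p_5=2·2284+723=5291,  q_5=2·139+44=322
fundamental: x₁=5291, y₁=322  (since 27994681 − 270·103684 = 1)
k=2:  x_2 = 5291·5291+270·322·322 = 55989361,  y_2 = 5291·322+322·5291 = 3407404
k=3:  x_3 = 5291·55989361+270·322·3407404 = 592479412811,  y_3 = 5291·3407404+322·55989361 = 36057148806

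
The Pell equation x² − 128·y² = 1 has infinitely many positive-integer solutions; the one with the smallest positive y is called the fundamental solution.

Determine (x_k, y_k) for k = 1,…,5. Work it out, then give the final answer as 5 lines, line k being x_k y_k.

577 51
665857 58854
768398401 67917465
886731088897 78376695756
1023286908188737 90446638984959

d=128: √d = [11; 3,5,3,22] (ℓ=4, even), read p_3/q_3
k=0  a_k=11  p_k/q_k = 11/1
k=1  a_k=3  p_k/q_k = 34/3
k=2  a_k=5  p_k/q_k = 181/16
k=3  a_k=3  p_k/q_k = 577/51
fundamental: x₁=577, y₁=51  (since 332929 − 128·2601 = 1)
(577+51√128)^2 = 665857 + 58854√128
(577+51√128)^3 = 768398401 + 67917465√128
(577+51√128)^4 = 886731088897 + 78376695756√128
(577+51√128)^5 = 1023286908188737 + 90446638984959√128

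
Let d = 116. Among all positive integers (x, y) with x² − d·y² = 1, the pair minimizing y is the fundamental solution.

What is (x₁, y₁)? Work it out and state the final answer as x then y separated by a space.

9801 910

[10; 1,3,2,1,4,1,2,3,1,20] for √116; ℓ=10 ⇒ convergent index 9
step 0: (10, 1)  from 10·(1,0) + (0,1)
…
step 2: (43, 4)  from 3·(11,1) + (10,1)
step 3: (97, 9)  from 2·(43,4) + (11,1)
…
step 5: (657, 61)  from 4·(140,13) + (97,9)
step 6: (797, 74)  from 1·(657,61) + (140,13)
…
step 8: (7550, 701)  from 3·(2251,209) + (797,74)
step 9: (9801, 910)  from 1·(7550,701) + (2251,209)
(x₁, y₁) = (9801, 910);  9801² − 116·910² = 1 ✓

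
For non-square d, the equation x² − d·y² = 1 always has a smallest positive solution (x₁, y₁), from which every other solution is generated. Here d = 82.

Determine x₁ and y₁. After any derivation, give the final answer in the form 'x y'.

√82 → a₀=9, period (18); ℓ=1 odd so k=1
k=0  a_k=9  p_k/q_k = 9/1
k=1  a_k=18  p_k/q_k = 163/18
(x₁, y₁) = (163, 18);  163² − 82·18² = 1 ✓

163 18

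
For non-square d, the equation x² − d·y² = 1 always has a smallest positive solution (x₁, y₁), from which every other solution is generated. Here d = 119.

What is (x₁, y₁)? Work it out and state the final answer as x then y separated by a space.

120 11

√119 → a₀=10, period (1,9,1,20); ℓ=4 even so k=3
step 0: (10, 1)  from 10·(1,0) + (0,1)
step 1: (11, 1)  from 1·(10,1) + (1,0)
step 2: (109, 10)  from 9·(11,1) + (10,1)
step 3: (120, 11)  from 1·(109,10) + (11,1)
fundamental: x₁=120, y₁=11  (since 14400 − 119·121 = 1)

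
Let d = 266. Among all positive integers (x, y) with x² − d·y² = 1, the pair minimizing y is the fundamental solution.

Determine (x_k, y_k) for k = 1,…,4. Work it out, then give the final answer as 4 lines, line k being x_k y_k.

685 42
938449 57540
1285674445 78829758
1761373051201 107996710920

√266 → a₀=16, period (3,4,3,32); ℓ=4 even so k=3
i=0: a=16 ⇒ p=16, q=1
i=1: a=3 ⇒ p=49, q=3
i=2: a=4 ⇒ p=212, q=13
i=3: a=3 ⇒ p=685, q=42
→ (685, 42).  Check: 685²=469225, 266·42²=469224, difference 1.
(x_2, y_2) = (685·685 + 266·42·42, 685·42 + 42·685) = (938449, 57540)
(x_3, y_3) = (685·938449 + 266·42·57540, 685·57540 + 42·938449) = (1285674445, 78829758)
(x_4, y_4) = (685·1285674445 + 266·42·78829758, 685·78829758 + 42·1285674445) = (1761373051201, 107996710920)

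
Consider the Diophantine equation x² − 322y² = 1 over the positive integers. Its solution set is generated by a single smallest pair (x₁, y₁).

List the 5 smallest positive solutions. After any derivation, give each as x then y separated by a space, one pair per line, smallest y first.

[17; 1,16,1,34] for √322; ℓ=4 ⇒ convergent index 3
a_0=17:  p_0=17·1+0=17,  q_0=17·0+1=1
a_1=1:  p_1=1·17+1=18,  q_1=1·1+0=1
a_2=16:  p_2=16·18+17=305,  q_2=16·1+1=17
a_3=1:  p_3=1·305+18=323,  q_3=1·17+1=18
→ (323, 18).  Check: 323²=104329, 322·18²=104328, difference 1.
k=2:  x_2 = 323·323+322·18·18 = 208657,  y_2 = 323·18+18·323 = 11628
k=3:  x_3 = 323·208657+322·18·11628 = 134792099,  y_3 = 323·11628+18·208657 = 7511670
k=4:  x_4 = 323·134792099+322·18·7511670 = 87075487297,  y_4 = 323·7511670+18·134792099 = 4852527192
k=5:  x_5 = 323·87075487297+322·18·4852527192 = 56250630001763,  y_5 = 323·4852527192+18·87075487297 = 3134725054362

323 18
208657 11628
134792099 7511670
87075487297 4852527192
56250630001763 3134725054362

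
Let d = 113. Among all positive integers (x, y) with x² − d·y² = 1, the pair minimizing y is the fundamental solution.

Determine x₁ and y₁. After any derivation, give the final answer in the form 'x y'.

1204353 113296

d=113: √d = [10; 1,1,1,2,2,1,1,1,20] (ℓ=9, odd), read p_17/q_17
k=0  a_k=10  p_k/q_k = 10/1
…
k=4  a_k=2  p_k/q_k = 85/8
k=5  a_k=2  p_k/q_k = 202/19
…
k=8  a_k=1  p_k/q_k = 776/73
k=9  a_k=20  p_k/q_k = 16009/1506
…
k=12  a_k=1  p_k/q_k = 49579/4664
k=13  a_k=2  p_k/q_k = 131952/12413
…
k=15  a_k=1  p_k/q_k = 445435/41903
k=16  a_k=1  p_k/q_k = 758918/71393
k=17  a_k=1  p_k/q_k = 1204353/113296
fundamental: x₁=1204353, y₁=113296  (since 1450466148609 − 113·12835983616 = 1)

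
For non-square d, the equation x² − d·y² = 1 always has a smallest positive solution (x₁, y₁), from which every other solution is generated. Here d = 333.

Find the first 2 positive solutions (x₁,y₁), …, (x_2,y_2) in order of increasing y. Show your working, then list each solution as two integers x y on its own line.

73 4
10657 584

d=333: √d = [18; 4,36] (ℓ=2, even), read p_1/q_1
k=0  a_k=18  p_k/q_k = 18/1
k=1  a_k=4  p_k/q_k = 73/4
→ (73, 4).  Check: 73²=5329, 333·4²=5328, difference 1.
n=2: (73,4)∘(73,4) = (73·73+333·4·4, 73·4+4·73) = (10657,584)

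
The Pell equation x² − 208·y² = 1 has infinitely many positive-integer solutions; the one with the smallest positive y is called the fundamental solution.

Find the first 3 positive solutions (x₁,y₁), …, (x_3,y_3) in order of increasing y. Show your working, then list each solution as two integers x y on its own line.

649 45
842401 58410
1093435849 75816135

d=208: √d = [14; 2,2,1,2,2,28] (ℓ=6, even), read p_5/q_5
k=0  a_k=14  p_k/q_k = 14/1
…
k=2  a_k=2  p_k/q_k = 72/5
k=3  a_k=1  p_k/q_k = 101/7
k=4  a_k=2  p_k/q_k = 274/19
k=5  a_k=2  p_k/q_k = 649/45
fundamental: x₁=649, y₁=45  (since 421201 − 208·2025 = 1)
k=2:  x_2 = 649·649+208·45·45 = 842401,  y_2 = 649·45+45·649 = 58410
k=3:  x_3 = 649·842401+208·45·58410 = 1093435849,  y_3 = 649·58410+45·842401 = 75816135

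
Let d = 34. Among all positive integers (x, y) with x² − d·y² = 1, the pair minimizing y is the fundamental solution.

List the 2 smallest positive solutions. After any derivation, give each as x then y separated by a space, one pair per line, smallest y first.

35 6
2449 420

[5; 1,4,1,10] for √34; ℓ=4 ⇒ convergent index 3
a_0=5:  p_0=5·1+0=5,  q_0=5·0+1=1
a_1=1:  p_1=1·5+1=6,  q_1=1·1+0=1
a_2=4:  p_2=4·6+5=29,  q_2=4·1+1=5
a_3=1:  p_3=1·29+6=35,  q_3=1·5+1=6
(x₁, y₁) = (35, 6);  35² − 34·6² = 1 ✓
(x_2, y_2) = (35·35 + 34·6·6, 35·6 + 6·35) = (2449, 420)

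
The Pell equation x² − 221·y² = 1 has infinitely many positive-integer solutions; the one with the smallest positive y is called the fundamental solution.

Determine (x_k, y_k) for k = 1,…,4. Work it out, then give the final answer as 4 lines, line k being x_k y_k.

1665 112
5544449 372960
18463013505 1241956688
61481829427201 4135715398080

√221 → a₀=14, period (1,6,2,6,1,28); ℓ=6 even so k=5
step 0: (14, 1)  from 14·(1,0) + (0,1)
step 1: (15, 1)  from 1·(14,1) + (1,0)
step 2: (104, 7)  from 6·(15,1) + (14,1)
…
step 4: (1442, 97)  from 6·(223,15) + (104,7)
step 5: (1665, 112)  from 1·(1442,97) + (223,15)
→ (1665, 112).  Check: 1665²=2772225, 221·112²=2772224, difference 1.
(1665+112√221)^2 = 5544449 + 372960√221
(1665+112√221)^3 = 18463013505 + 1241956688√221
(1665+112√221)^4 = 61481829427201 + 4135715398080√221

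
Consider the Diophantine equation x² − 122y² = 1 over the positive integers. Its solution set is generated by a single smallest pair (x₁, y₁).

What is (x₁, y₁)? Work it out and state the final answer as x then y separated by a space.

243 22

√122 = [11; 22, …], period ℓ=1 (odd) → k=1
k=0  a_k=11  p_k/q_k = 11/1
k=1  a_k=22  p_k/q_k = 243/22
(x₁, y₁) = (243, 22);  243² − 122·22² = 1 ✓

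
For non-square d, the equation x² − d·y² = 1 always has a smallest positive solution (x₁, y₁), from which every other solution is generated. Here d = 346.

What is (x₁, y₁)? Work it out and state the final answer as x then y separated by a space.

17299 930

√346 = [18; 1,1,1,1,36, …], period ℓ=5 (odd) → k=9
a_0=18:  p_0=18·1+0=18,  q_0=18·0+1=1
…
a_3=1:  p_3=1·37+19=56,  q_3=1·2+1=3
…
a_7=1:  p_7=1·3497+3404=6901,  q_7=1·188+183=371
a_8=1:  p_8=1·6901+3497=10398,  q_8=1·371+188=559
a_9=1:  p_9=1·10398+6901=17299,  q_9=1·559+371=930
fundamental: x₁=17299, y₁=930  (since 299255401 − 346·864900 = 1)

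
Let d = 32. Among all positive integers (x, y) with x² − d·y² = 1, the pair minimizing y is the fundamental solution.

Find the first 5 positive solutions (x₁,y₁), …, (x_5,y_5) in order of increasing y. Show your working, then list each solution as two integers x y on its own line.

17 3
577 102
19601 3465
665857 117708
22619537 3998607

√32 = [5; 1,1,1,10, …], period ℓ=4 (even) → k=3
step 0: (5, 1)  from 5·(1,0) + (0,1)
…
step 2: (11, 2)  from 1·(6,1) + (5,1)
step 3: (17, 3)  from 1·(11,2) + (6,1)
→ (17, 3).  Check: 17²=289, 32·3²=288, difference 1.
(x_2, y_2) = (17·17 + 32·3·3, 17·3 + 3·17) = (577, 102)
(x_3, y_3) = (17·577 + 32·3·102, 17·102 + 3·577) = (19601, 3465)
(x_4, y_4) = (17·19601 + 32·3·3465, 17·3465 + 3·19601) = (665857, 117708)
(x_5, y_5) = (17·665857 + 32·3·117708, 17·117708 + 3·665857) = (22619537, 3998607)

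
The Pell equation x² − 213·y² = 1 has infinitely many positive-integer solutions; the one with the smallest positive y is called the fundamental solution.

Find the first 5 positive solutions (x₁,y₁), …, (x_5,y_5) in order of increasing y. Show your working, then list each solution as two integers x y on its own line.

194399 13320
75581942401 5178789360
29386108041429599 2013502945575960
11425260034216163289601 782845918228863306720
4442118250753789746628859999 304368927313532092980546600

√213 → a₀=14, period (1,1,2,6,1,8,1,6,2,1,1,28); ℓ=12 even so k=11
k=0  a_k=14  p_k/q_k = 14/1
k=1  a_k=1  p_k/q_k = 15/1
k=2  a_k=1  p_k/q_k = 29/2
…
k=6  a_k=8  p_k/q_k = 4787/328
k=7  a_k=1  p_k/q_k = 5327/365
k=8  a_k=6  p_k/q_k = 36749/2518
…
k=10  a_k=1  p_k/q_k = 115574/7919
k=11  a_k=1  p_k/q_k = 194399/13320
(x₁, y₁) = (194399, 13320);  194399² − 213·13320² = 1 ✓
(194399+13320√213)^2 = 75581942401 + 5178789360√213
(194399+13320√213)^3 = 29386108041429599 + 2013502945575960√213
(194399+13320√213)^4 = 11425260034216163289601 + 782845918228863306720√213
(194399+13320√213)^5 = 4442118250753789746628859999 + 304368927313532092980546600√213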